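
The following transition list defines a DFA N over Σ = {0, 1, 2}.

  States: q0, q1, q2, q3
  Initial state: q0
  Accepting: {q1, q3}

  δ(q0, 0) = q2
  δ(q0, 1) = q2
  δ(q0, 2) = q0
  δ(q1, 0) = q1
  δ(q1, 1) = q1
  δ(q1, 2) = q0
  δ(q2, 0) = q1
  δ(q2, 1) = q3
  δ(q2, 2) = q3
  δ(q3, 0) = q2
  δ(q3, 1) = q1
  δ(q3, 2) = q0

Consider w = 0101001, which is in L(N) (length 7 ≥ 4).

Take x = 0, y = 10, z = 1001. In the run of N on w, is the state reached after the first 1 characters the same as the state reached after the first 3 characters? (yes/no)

State sequence: q0 -0-> q2 -1-> q3 -0-> q2

After x (step 1): q2. After xy (step 3): q2.
They match, so y = 10 drives N around a cycle from q2 back to itself; pumping y any number of times keeps N in q2 before reading z, and xyⁱz ∈ L(N) for every i ≥ 0.

yes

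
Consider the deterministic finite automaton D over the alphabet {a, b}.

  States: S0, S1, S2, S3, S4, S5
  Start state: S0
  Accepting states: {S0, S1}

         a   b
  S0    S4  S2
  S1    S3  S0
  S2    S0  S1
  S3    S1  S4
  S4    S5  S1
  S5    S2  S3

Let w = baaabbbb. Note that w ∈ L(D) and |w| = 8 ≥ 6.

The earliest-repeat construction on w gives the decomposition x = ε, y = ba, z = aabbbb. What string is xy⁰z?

xy⁰z = xz = ε·aabbbb = aabbbb.
Reading y = ba takes D from S0 back to S0, so after x the machine is still in S0, and z then leads to the accepting state S0. Hence aabbbb ∈ L(D).

aabbbb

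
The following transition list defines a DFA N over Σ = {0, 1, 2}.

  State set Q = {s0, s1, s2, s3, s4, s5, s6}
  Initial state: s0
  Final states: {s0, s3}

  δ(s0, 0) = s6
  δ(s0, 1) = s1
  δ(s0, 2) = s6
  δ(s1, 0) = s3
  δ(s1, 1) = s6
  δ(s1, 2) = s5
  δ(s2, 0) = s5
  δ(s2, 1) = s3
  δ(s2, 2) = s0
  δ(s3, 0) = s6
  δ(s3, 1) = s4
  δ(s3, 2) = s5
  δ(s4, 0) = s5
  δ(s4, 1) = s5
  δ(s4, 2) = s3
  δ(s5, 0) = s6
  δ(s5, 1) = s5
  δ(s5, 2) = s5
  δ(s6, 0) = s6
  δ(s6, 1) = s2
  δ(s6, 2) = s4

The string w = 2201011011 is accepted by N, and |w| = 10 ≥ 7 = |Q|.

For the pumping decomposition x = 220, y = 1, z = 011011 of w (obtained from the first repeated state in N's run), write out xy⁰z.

xy⁰z = xz = 220·011011 = 220011011.
Reading y = 1 takes N from s5 back to s5, so after x the machine is still in s5, and z then leads to the accepting state s3. Hence 220011011 ∈ L(N).

220011011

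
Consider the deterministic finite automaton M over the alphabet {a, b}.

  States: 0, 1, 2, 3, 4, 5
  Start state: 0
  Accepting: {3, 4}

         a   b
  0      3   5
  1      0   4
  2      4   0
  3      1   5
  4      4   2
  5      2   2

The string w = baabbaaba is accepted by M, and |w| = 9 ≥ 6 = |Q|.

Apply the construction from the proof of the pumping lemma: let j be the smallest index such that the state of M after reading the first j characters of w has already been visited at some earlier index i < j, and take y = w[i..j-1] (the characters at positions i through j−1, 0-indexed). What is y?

ab

State sequence: 0 -b-> 5 -a-> 2 -a-> 4 -b-> 2 -b-> 0 -a-> 3 -a-> 1 -b-> 4 -a-> 4
First repeat at step 4: 2 was already visited.

So i = 2, j = 4, giving x = w[0:2] = ba, y = w[2:4] = ab, z = w[4:9] = baaba.
Check: |xy| = 4 ≤ 6 and |y| = 2 ≥ 1. Reading y takes M from 2 back to 2, so every xyⁱz is accepted.
Pumping length from the standard proof: p = 6 (the number of states). The repeated state found above gives |xy| = j ≤ 6 and |y| = j − i ≥ 1.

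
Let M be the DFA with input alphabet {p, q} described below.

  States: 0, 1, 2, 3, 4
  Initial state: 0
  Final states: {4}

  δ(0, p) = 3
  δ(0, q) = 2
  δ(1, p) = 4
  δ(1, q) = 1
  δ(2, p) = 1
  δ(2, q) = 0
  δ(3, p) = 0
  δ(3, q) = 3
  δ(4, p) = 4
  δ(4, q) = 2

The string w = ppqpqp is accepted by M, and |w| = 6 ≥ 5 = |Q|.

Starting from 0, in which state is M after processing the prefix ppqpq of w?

State sequence: 0 -p-> 3 -p-> 0 -q-> 2 -p-> 1 -q-> 1

After reading 5 characters, M is in state 1.

1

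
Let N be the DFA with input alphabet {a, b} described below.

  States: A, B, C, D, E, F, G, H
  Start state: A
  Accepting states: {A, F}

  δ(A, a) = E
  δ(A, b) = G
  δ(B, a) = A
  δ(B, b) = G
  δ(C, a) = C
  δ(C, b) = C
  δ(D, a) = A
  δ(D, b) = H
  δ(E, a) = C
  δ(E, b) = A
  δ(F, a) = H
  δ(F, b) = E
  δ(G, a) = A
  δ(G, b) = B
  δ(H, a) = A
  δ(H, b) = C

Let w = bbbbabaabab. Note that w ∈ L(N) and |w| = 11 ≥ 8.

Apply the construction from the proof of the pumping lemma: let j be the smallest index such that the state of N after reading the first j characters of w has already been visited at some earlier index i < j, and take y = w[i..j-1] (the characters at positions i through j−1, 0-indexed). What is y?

State sequence: A -b-> G -b-> B -b-> G -b-> B -a-> A -b-> G -a-> A -a-> E -b-> A -a-> E -b-> A
First repeat at step 3: G was already visited.

So i = 1, j = 3, giving x = w[0:1] = b, y = w[1:3] = bb, z = w[3:11] = babaabab.
Check: |xy| = 3 ≤ 8 and |y| = 2 ≥ 1. Reading y takes N from G back to G, so every xyⁱz is accepted.

bb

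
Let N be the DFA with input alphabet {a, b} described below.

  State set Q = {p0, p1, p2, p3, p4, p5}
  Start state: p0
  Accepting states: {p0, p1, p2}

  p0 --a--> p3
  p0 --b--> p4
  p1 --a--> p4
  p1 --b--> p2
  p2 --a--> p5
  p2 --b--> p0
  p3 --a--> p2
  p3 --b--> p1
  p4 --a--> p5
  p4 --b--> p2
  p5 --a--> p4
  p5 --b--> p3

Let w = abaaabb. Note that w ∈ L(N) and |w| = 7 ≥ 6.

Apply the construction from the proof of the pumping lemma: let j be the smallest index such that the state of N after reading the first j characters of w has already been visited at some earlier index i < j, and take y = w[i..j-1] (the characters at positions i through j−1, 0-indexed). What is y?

aa

State sequence: p0 -a-> p3 -b-> p1 -a-> p4 -a-> p5 -a-> p4 -b-> p2 -b-> p0
First repeat at step 5: p4 was already visited.

So i = 3, j = 5, giving x = w[0:3] = aba, y = w[3:5] = aa, z = w[5:7] = bb.
Check: |xy| = 5 ≤ 6 and |y| = 2 ≥ 1. Reading y takes N from p4 back to p4, so every xyⁱz is accepted.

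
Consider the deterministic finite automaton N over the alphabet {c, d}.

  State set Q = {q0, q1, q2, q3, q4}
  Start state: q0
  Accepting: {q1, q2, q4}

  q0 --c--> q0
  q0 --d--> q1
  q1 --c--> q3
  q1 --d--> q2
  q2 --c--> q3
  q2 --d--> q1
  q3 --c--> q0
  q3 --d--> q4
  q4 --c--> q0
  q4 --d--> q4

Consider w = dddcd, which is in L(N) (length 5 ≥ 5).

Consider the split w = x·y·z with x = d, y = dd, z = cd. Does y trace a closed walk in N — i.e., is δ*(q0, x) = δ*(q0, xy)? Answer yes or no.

yes

State sequence: q0 -d-> q1 -d-> q2 -d-> q1

After x (step 1): q1. After xy (step 3): q1.
They match, so y = dd drives N around a cycle from q1 back to itself; pumping y any number of times keeps N in q1 before reading z, and xyⁱz ∈ L(N) for every i ≥ 0.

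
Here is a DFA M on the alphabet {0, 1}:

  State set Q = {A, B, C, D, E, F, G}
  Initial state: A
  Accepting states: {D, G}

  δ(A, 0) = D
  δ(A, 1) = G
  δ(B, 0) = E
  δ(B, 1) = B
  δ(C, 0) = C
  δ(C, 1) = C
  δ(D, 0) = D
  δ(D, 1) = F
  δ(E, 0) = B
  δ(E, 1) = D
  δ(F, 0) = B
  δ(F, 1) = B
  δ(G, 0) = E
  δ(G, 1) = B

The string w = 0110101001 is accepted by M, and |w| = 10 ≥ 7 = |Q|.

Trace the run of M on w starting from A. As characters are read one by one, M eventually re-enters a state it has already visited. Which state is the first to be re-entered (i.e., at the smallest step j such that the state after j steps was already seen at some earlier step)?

D

State sequence: A -0-> D -1-> F -1-> B -0-> E -1-> D -0-> D -1-> F -0-> B -0-> E -1-> D
First repeat at step 5: D was already visited.

The earliest repeat is at step j = 5: M is in D, which it already visited at step i = 1.
Since M has 7 states, any run of length ≥ 7 visits 7+1 states, so by pigeonhole some state repeats within the first 7 steps — that repeat gives the pumpable loop.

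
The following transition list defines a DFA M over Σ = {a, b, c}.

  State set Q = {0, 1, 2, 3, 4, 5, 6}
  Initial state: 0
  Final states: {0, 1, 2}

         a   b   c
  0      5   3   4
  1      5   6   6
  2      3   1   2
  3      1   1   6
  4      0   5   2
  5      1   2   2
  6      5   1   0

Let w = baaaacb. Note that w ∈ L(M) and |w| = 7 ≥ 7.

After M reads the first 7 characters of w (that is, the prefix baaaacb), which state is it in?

Run of M on the first 7 characters of w = b a a a a c b:
  step 0: 0  (start)
  step 1: 3  (read b: 0→3)
  step 2: 1  (read a: 3→1)
  step 3: 5  (read a: 1→5)
  step 4: 1  (read a: 5→1)
  step 5: 5  (read a: 1→5)
  step 6: 2  (read c: 5→2)
  step 7: 1  (read b: 2→1)

After reading 7 characters, M is in state 1.
(This kind of state-tracing is the core of the pumping-lemma construction: with 7 states, pigeonhole forces a repeat within the first 7 steps.)

1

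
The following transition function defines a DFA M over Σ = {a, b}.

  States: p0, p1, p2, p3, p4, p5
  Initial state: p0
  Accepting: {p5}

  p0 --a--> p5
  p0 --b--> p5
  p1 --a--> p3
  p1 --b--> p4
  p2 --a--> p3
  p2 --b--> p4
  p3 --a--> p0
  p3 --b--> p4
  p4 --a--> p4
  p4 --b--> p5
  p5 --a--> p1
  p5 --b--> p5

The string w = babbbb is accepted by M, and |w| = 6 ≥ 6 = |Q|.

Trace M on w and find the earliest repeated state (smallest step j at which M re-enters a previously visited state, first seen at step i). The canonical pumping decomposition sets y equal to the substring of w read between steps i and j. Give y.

State sequence: p0 -b-> p5 -a-> p1 -b-> p4 -b-> p5 -b-> p5 -b-> p5
First repeat at step 4: p5 was already visited.

So i = 1, j = 4, giving x = w[0:1] = b, y = w[1:4] = abb, z = w[4:6] = bb.
Check: |xy| = 4 ≤ 6 and |y| = 3 ≥ 1. Reading y takes M from p5 back to p5, so every xyⁱz is accepted.

abb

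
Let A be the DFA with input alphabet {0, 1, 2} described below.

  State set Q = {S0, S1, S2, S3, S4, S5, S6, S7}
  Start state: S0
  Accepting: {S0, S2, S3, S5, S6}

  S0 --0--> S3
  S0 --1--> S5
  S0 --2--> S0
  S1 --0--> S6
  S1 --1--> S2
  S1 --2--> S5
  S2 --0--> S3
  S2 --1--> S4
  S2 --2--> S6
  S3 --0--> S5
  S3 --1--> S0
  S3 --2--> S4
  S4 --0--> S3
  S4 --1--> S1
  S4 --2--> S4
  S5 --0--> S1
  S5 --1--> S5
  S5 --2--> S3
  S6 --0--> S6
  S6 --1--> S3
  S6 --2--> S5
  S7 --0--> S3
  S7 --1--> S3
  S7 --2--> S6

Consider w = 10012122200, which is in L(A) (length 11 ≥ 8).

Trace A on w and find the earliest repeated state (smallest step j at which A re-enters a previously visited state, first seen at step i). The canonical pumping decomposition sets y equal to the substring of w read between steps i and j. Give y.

State sequence: S0 -1-> S5 -0-> S1 -0-> S6 -1-> S3 -2-> S4 -1-> S1 -2-> S5 -2-> S3 -2-> S4 -0-> S3 -0-> S5
First repeat at step 6: S1 was already visited.

So i = 2, j = 6, giving x = w[0:2] = 10, y = w[2:6] = 0121, z = w[6:11] = 22200.
Check: |xy| = 6 ≤ 8 and |y| = 4 ≥ 1. Reading y takes A from S1 back to S1, so every xyⁱz is accepted.
The DFA has 8 states, so the proof of the pumping lemma guarantees a repeated state among the first 8+1 visited; the segment between the two visits is the pumpable y.

0121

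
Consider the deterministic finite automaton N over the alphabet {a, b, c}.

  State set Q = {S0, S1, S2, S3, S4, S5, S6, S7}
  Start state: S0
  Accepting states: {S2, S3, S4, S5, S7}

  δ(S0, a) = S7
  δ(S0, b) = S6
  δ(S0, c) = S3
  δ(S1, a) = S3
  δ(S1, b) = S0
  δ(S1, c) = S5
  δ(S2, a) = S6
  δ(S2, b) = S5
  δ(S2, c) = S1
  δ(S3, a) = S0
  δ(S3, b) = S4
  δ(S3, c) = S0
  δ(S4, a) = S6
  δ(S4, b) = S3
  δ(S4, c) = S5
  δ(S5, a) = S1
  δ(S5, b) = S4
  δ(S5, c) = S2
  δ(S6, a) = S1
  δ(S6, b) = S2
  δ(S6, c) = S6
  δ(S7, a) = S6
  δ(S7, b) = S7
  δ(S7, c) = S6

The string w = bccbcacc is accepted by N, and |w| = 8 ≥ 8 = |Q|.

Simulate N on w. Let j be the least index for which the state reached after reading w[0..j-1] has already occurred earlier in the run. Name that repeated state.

S6

Run of N on w = b c c b c a c c:
  step 0: S0  (start)
  step 1: S6  (read b: S0→S6)
  step 2: S6  (read c: S6→S6)   ← first repeat (S6 seen earlier)
  step 3: S6  (read c: S6→S6)
  step 4: S2  (read b: S6→S2)
  step 5: S1  (read c: S2→S1)
  step 6: S3  (read a: S1→S3)
  step 7: S0  (read c: S3→S0)
  step 8: S3  (read c: S0→S3)

The earliest repeat is at step j = 2: N is in S6, which it already visited at step i = 1.
Pumping length from the standard proof: p = 8 (the number of states). The repeated state found above gives |xy| = j ≤ 8 and |y| = j − i ≥ 1.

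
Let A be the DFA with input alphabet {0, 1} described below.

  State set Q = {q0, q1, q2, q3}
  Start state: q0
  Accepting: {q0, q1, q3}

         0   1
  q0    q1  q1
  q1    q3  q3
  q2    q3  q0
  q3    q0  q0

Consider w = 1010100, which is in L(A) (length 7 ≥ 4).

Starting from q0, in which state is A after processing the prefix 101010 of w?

q0

State sequence: q0 -1-> q1 -0-> q3 -1-> q0 -0-> q1 -1-> q3 -0-> q0

After reading 6 characters, A is in state q0.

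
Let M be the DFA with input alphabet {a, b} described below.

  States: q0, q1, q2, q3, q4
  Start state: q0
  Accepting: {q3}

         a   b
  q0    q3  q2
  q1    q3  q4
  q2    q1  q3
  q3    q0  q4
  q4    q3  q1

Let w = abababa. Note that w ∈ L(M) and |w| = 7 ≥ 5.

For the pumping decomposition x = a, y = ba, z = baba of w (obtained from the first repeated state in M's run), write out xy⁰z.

xy⁰z = xz = a·baba = ababa.
Reading y = ba takes M from q3 back to q3, so after x the machine is still in q3, and z then leads to the accepting state q3. Hence ababa ∈ L(M).

ababa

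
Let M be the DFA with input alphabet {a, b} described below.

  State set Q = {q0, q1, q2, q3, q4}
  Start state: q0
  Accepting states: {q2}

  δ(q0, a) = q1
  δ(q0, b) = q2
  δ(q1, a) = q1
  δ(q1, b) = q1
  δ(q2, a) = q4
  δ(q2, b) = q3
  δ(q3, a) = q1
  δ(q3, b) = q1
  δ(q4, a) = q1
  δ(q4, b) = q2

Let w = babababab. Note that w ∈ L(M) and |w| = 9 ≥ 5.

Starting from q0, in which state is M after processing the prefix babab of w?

Run of M on the first 5 characters of w = b a b a b:
  step 0: q0  (start)
  step 1: q2  (read b: q0→q2)
  step 2: q4  (read a: q2→q4)
  step 3: q2  (read b: q4→q2)
  step 4: q4  (read a: q2→q4)
  step 5: q2  (read b: q4→q2)

After reading 5 characters, M is in state q2.
(This kind of state-tracing is the core of the pumping-lemma construction: with 5 states, pigeonhole forces a repeat within the first 5 steps.)

q2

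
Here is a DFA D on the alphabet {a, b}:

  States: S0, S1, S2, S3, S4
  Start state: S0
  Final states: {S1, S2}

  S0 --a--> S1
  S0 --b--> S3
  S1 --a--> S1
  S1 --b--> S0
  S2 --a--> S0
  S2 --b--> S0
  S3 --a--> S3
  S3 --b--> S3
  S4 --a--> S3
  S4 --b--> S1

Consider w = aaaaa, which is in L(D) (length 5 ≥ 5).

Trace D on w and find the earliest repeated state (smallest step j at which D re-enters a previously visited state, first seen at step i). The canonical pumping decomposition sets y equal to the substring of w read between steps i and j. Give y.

Run of D on w = a a a a a:
  step 0: S0  (start)
  step 1: S1  (read a: S0→S1)
  step 2: S1  (read a: S1→S1)   ← first repeat (S1 seen earlier)
  step 3: S1  (read a: S1→S1)
  step 4: S1  (read a: S1→S1)
  step 5: S1  (read a: S1→S1)

So i = 1, j = 2, giving x = w[0:1] = a, y = w[1:2] = a, z = w[2:5] = aaa.
Check: |xy| = 2 ≤ 5 and |y| = 1 ≥ 1. Reading y takes D from S1 back to S1, so every xyⁱz is accepted.

a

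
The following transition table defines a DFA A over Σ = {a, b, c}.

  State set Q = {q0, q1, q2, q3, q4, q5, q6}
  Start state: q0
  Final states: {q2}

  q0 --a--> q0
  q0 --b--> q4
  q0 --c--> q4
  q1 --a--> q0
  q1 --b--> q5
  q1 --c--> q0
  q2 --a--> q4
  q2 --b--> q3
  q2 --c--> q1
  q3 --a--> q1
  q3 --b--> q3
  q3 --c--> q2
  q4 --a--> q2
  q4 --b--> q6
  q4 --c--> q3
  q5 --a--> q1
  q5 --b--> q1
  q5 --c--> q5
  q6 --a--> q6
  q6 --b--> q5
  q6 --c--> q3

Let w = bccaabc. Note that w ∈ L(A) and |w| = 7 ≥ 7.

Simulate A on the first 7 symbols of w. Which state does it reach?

q2

Run of A on the first 7 characters of w = b c c a a b c:
  step 0: q0  (start)
  step 1: q4  (read b: q0→q4)
  step 2: q3  (read c: q4→q3)
  step 3: q2  (read c: q3→q2)
  step 4: q4  (read a: q2→q4)
  step 5: q2  (read a: q4→q2)
  step 6: q3  (read b: q2→q3)
  step 7: q2  (read c: q3→q2)

After reading 7 characters, A is in state q2.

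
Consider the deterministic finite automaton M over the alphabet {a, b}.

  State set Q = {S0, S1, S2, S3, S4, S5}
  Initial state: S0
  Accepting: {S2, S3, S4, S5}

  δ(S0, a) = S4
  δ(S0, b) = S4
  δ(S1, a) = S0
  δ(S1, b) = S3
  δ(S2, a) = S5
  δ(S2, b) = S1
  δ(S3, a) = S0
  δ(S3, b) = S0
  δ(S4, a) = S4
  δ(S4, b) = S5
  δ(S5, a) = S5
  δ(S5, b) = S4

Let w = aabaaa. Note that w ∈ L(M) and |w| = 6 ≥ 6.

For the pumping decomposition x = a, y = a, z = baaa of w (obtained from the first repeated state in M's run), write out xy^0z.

abaaa

xy⁰z = xz = a·baaa = abaaa.
Reading y = a takes M from S4 back to S4, so after x the machine is still in S4, and z then leads to the accepting state S5. Hence abaaa ∈ L(M).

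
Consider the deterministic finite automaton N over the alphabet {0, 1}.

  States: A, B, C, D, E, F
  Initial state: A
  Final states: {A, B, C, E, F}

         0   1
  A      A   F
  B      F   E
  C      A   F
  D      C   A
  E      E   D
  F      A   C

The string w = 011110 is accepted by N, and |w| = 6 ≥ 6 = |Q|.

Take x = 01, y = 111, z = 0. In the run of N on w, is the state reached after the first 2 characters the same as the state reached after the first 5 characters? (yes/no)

State sequence: A -0-> A -1-> F -1-> C -1-> F -1-> C

After x (step 2): F. After xy (step 5): C.
They differ (F ≠ C), so y is not a cycle from the state after x; this split is not the one the pumping-lemma construction produces, and pumping y need not keep the string in L(N).

no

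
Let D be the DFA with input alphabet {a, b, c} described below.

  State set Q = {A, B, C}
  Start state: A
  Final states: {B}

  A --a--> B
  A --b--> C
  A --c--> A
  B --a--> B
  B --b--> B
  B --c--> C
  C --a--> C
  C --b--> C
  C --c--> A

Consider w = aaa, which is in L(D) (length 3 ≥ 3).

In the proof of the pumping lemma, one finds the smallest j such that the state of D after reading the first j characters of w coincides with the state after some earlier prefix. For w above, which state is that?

B

Run of D on w = a a a:
  step 0: A  (start)
  step 1: B  (read a: A→B)
  step 2: B  (read a: B→B)   ← first repeat (B seen earlier)
  step 3: B  (read a: B→B)

The earliest repeat is at step j = 2: D is in B, which it already visited at step i = 1.
With |Q| = 3, pigeonhole forces a state repeat no later than step 3; the substring read between the first and second visits to that state can be pumped.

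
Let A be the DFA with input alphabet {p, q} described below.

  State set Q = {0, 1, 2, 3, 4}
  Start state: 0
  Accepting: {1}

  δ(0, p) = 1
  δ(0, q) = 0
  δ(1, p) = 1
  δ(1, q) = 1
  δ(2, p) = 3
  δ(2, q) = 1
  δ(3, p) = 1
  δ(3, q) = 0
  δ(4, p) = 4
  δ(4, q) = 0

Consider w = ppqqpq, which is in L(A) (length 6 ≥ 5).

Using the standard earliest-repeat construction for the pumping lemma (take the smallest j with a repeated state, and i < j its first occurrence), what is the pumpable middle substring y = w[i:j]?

p

State sequence: 0 -p-> 1 -p-> 1 -q-> 1 -q-> 1 -p-> 1 -q-> 1
First repeat at step 2: 1 was already visited.

So i = 1, j = 2, giving x = w[0:1] = p, y = w[1:2] = p, z = w[2:6] = qqpq.
Check: |xy| = 2 ≤ 5 and |y| = 1 ≥ 1. Reading y takes A from 1 back to 1, so every xyⁱz is accepted.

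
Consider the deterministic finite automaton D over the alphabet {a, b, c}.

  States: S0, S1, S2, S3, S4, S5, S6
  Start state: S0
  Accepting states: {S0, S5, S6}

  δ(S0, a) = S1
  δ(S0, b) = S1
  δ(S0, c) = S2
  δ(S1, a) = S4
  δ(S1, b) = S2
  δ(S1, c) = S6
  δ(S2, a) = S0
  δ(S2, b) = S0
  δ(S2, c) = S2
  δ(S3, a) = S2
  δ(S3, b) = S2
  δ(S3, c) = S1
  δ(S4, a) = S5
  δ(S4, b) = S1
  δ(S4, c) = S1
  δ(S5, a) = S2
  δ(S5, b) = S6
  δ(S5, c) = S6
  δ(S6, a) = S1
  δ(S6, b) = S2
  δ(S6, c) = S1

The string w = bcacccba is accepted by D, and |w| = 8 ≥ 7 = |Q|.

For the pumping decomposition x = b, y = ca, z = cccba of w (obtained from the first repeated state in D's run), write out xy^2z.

xy^2z = b·ca·ca·cccba = bcacacccba.
Reading y = ca takes D from S1 back to S1, so after x·y·y the machine is still in S1, and z then leads to the accepting state S0. Hence bcacacccba ∈ L(D).

bcacacccba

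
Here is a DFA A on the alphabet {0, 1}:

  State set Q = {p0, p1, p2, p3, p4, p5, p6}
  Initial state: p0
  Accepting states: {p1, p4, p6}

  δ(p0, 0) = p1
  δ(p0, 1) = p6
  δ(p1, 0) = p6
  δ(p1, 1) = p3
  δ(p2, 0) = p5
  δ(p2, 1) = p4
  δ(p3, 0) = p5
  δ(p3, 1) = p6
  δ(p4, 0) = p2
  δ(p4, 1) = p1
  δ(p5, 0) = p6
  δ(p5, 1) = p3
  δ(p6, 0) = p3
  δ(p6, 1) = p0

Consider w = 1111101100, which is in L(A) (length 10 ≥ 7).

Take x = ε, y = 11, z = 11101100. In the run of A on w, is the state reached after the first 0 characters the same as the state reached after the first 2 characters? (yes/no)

Run of A on the first 2 characters of w = 1 1:
  step 0: p0  (start)
  step 1: p6  (read 1: p0→p6)
  step 2: p0  (read 1: p6→p0)

After x (step 0): p0. After xy (step 2): p0.
They match, so y = 11 drives A around a cycle from p0 back to itself; pumping y any number of times keeps A in p0 before reading z, and xyⁱz ∈ L(A) for every i ≥ 0.

yes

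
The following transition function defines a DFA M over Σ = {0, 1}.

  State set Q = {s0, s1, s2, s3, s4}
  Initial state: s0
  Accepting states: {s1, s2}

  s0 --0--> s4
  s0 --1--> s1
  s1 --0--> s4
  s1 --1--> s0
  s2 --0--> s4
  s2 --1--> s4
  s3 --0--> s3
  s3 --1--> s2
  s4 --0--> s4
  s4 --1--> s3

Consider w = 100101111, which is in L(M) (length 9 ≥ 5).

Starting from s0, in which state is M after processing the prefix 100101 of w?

s2

Run of M on the first 6 characters of w = 1 0 0 1 0 1:
  step 0: s0  (start)
  step 1: s1  (read 1: s0→s1)
  step 2: s4  (read 0: s1→s4)
  step 3: s4  (read 0: s4→s4)
  step 4: s3  (read 1: s4→s3)
  step 5: s3  (read 0: s3→s3)
  step 6: s2  (read 1: s3→s2)

After reading 6 characters, M is in state s2.
(This kind of state-tracing is the core of the pumping-lemma construction: with 5 states, pigeonhole forces a repeat within the first 5 steps.)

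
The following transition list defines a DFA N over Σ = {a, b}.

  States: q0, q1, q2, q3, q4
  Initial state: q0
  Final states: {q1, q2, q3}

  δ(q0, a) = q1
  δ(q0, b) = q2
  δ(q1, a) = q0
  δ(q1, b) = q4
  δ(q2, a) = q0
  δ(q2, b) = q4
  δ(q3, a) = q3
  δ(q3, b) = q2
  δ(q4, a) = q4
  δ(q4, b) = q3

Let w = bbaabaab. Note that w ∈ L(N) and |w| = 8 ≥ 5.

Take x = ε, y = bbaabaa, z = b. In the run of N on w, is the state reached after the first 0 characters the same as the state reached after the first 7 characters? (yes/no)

no

State sequence: q0 -b-> q2 -b-> q4 -a-> q4 -a-> q4 -b-> q3 -a-> q3 -a-> q3

After x (step 0): q0. After xy (step 7): q3.
They differ (q0 ≠ q3), so y is not a cycle from the state after x; this split is not the one the pumping-lemma construction produces, and pumping y need not keep the string in L(N).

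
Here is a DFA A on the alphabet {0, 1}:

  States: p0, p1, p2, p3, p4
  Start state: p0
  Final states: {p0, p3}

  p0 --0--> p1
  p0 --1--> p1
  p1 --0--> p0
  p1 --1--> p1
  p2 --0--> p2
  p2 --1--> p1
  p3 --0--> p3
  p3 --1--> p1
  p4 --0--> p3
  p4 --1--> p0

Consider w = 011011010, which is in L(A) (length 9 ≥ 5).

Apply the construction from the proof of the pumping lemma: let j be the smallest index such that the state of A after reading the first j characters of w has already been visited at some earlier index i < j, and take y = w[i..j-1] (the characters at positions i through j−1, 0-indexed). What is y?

State sequence: p0 -0-> p1 -1-> p1 -1-> p1 -0-> p0 -1-> p1 -1-> p1 -0-> p0 -1-> p1 -0-> p0
First repeat at step 2: p1 was already visited.

So i = 1, j = 2, giving x = w[0:1] = 0, y = w[1:2] = 1, z = w[2:9] = 1011010.
Check: |xy| = 2 ≤ 5 and |y| = 1 ≥ 1. Reading y takes A from p1 back to p1, so every xyⁱz is accepted.

1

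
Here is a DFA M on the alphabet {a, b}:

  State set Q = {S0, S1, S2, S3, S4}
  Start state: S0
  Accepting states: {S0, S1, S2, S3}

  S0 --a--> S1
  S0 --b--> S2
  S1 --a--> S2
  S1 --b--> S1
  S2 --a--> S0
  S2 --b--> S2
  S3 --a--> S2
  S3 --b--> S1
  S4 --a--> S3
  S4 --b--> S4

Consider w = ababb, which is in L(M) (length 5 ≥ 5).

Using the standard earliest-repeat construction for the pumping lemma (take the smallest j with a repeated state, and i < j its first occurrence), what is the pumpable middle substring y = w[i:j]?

Run of M on w = a b a b b:
  step 0: S0  (start)
  step 1: S1  (read a: S0→S1)
  step 2: S1  (read b: S1→S1)   ← first repeat (S1 seen earlier)
  step 3: S2  (read a: S1→S2)
  step 4: S2  (read b: S2→S2)
  step 5: S2  (read b: S2→S2)

So i = 1, j = 2, giving x = w[0:1] = a, y = w[1:2] = b, z = w[2:5] = abb.
Check: |xy| = 2 ≤ 5 and |y| = 1 ≥ 1. Reading y takes M from S1 back to S1, so every xyⁱz is accepted.

b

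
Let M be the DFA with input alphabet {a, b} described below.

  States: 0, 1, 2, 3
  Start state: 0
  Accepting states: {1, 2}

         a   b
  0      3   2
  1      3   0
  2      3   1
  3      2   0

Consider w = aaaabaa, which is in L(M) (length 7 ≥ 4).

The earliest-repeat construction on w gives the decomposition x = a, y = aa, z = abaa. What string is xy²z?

xy^2z = a·aa·aa·abaa = aaaaaabaa.
Reading y = aa takes M from 3 back to 3, so after x·y·y the machine is still in 3, and z then leads to the accepting state 2. Hence aaaaaabaa ∈ L(M).

aaaaaabaa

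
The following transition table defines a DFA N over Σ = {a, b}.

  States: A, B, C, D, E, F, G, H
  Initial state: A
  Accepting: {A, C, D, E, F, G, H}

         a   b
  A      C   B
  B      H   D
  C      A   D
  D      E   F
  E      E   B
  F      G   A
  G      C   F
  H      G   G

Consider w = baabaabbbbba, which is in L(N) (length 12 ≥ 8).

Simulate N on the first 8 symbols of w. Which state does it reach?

Run of N on the first 8 characters of w = b a a b a a b b:
  step 0: A  (start)
  step 1: B  (read b: A→B)
  step 2: H  (read a: B→H)
  step 3: G  (read a: H→G)
  step 4: F  (read b: G→F)
  step 5: G  (read a: F→G)
  step 6: C  (read a: G→C)
  step 7: D  (read b: C→D)
  step 8: F  (read b: D→F)

After reading 8 characters, N is in state F.

F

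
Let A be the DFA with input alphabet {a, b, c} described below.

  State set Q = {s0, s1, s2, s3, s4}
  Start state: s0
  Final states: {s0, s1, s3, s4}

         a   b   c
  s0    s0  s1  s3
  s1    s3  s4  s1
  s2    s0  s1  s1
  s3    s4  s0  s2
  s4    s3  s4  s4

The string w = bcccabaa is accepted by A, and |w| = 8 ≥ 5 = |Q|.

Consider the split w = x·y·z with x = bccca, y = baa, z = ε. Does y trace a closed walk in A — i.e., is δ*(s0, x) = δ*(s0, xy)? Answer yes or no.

no

Run of A on the first 8 characters of w = b c c c a b a a:
  step 0: s0  (start)
  step 1: s1  (read b: s0→s1)
  step 2: s1  (read c: s1→s1)
  step 3: s1  (read c: s1→s1)
  step 4: s1  (read c: s1→s1)
  step 5: s3  (read a: s1→s3)
  step 6: s0  (read b: s3→s0)
  step 7: s0  (read a: s0→s0)
  step 8: s0  (read a: s0→s0)

After x (step 5): s3. After xy (step 8): s0.
They differ (s3 ≠ s0), so y is not a cycle from the state after x; this split is not the one the pumping-lemma construction produces, and pumping y need not keep the string in L(A).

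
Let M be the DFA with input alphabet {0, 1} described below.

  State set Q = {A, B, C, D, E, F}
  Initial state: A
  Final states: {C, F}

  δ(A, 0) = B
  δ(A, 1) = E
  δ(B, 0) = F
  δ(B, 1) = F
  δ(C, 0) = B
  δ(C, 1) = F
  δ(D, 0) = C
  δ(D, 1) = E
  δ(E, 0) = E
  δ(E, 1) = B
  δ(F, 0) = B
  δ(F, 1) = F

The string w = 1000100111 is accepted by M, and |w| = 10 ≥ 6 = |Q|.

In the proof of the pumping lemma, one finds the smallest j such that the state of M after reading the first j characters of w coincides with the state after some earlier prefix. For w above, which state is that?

E

State sequence: A -1-> E -0-> E -0-> E -0-> E -1-> B -0-> F -0-> B -1-> F -1-> F -1-> F
First repeat at step 2: E was already visited.

The earliest repeat is at step j = 2: M is in E, which it already visited at step i = 1.
Pumping length from the standard proof: p = 6 (the number of states). The repeated state found above gives |xy| = j ≤ 6 and |y| = j − i ≥ 1.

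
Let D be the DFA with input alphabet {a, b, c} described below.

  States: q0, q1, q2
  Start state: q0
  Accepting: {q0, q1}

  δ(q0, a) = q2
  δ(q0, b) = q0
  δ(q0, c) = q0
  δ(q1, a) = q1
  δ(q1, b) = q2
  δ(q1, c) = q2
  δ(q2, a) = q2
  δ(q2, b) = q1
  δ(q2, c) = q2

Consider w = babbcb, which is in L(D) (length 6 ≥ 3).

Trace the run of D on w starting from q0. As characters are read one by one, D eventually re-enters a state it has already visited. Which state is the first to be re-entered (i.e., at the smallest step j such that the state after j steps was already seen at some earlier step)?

State sequence: q0 -b-> q0 -a-> q2 -b-> q1 -b-> q2 -c-> q2 -b-> q1
First repeat at step 1: q0 was already visited.

The earliest repeat is at step j = 1: D is in q0, which it already visited at step i = 0.
Since D has 3 states, any run of length ≥ 3 visits 3+1 states, so by pigeonhole some state repeats within the first 3 steps — that repeat gives the pumpable loop.

q0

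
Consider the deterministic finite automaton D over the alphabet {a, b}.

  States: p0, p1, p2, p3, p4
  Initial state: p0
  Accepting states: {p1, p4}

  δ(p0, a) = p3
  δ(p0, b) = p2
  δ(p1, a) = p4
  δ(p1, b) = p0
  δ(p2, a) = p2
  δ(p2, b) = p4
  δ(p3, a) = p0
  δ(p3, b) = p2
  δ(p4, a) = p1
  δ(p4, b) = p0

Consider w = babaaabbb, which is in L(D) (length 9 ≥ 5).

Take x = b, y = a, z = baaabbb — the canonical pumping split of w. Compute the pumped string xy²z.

xy^2z = b·a·a·baaabbb = baabaaabbb.
Reading y = a takes D from p2 back to p2, so after x·y·y the machine is still in p2, and z then leads to the accepting state p4. Hence baabaaabbb ∈ L(D).

baabaaabbb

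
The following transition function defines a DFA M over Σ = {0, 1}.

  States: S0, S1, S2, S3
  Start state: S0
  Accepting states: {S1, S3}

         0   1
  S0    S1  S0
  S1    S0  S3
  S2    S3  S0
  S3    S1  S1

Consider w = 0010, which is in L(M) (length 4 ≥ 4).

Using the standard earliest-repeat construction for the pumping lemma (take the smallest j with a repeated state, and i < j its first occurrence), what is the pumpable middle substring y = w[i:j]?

State sequence: S0 -0-> S1 -0-> S0 -1-> S0 -0-> S1
First repeat at step 2: S0 was already visited.

So i = 0, j = 2, giving x = w[0:0] = ε, y = w[0:2] = 00, z = w[2:4] = 10.
Check: |xy| = 2 ≤ 4 and |y| = 2 ≥ 1. Reading y takes M from S0 back to S0, so every xyⁱz is accepted.

00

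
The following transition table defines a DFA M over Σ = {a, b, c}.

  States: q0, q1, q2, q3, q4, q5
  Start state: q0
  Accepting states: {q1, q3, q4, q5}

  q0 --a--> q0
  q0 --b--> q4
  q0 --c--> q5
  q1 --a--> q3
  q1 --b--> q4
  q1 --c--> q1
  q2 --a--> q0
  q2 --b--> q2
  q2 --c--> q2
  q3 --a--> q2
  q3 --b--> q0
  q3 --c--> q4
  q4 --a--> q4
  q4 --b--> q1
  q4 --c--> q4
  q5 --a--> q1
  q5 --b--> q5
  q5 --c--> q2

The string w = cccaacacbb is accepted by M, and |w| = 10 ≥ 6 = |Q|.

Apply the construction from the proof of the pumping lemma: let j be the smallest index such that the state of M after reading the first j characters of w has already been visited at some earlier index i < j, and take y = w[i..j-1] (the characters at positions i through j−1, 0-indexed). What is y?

c

State sequence: q0 -c-> q5 -c-> q2 -c-> q2 -a-> q0 -a-> q0 -c-> q5 -a-> q1 -c-> q1 -b-> q4 -b-> q1
First repeat at step 3: q2 was already visited.

So i = 2, j = 3, giving x = w[0:2] = cc, y = w[2:3] = c, z = w[3:10] = aacacbb.
Check: |xy| = 3 ≤ 6 and |y| = 1 ≥ 1. Reading y takes M from q2 back to q2, so every xyⁱz is accepted.
With |Q| = 6, pigeonhole forces a state repeat no later than step 6; the substring read between the first and second visits to that state can be pumped.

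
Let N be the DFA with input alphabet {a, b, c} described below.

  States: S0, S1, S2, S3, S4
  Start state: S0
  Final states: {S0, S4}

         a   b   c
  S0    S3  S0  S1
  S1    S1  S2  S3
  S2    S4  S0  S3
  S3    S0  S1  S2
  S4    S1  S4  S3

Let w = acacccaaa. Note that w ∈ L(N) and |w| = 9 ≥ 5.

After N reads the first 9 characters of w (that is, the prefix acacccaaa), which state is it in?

Run of N on the first 9 characters of w = a c a c c c a a a:
  step 0: S0  (start)
  step 1: S3  (read a: S0→S3)
  step 2: S2  (read c: S3→S2)
  step 3: S4  (read a: S2→S4)
  step 4: S3  (read c: S4→S3)
  step 5: S2  (read c: S3→S2)
  step 6: S3  (read c: S2→S3)
  step 7: S0  (read a: S3→S0)
  step 8: S3  (read a: S0→S3)
  step 9: S0  (read a: S3→S0)

After reading 9 characters, N is in state S0.

S0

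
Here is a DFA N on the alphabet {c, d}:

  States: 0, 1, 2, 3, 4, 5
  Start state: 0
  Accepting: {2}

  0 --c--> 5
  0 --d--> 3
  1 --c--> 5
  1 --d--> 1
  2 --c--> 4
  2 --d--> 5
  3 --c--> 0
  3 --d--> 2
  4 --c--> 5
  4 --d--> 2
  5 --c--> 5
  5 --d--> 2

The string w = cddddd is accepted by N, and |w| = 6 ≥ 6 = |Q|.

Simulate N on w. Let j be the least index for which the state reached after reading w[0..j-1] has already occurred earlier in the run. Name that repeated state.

State sequence: 0 -c-> 5 -d-> 2 -d-> 5 -d-> 2 -d-> 5 -d-> 2
First repeat at step 3: 5 was already visited.

The earliest repeat is at step j = 3: N is in 5, which it already visited at step i = 1.

5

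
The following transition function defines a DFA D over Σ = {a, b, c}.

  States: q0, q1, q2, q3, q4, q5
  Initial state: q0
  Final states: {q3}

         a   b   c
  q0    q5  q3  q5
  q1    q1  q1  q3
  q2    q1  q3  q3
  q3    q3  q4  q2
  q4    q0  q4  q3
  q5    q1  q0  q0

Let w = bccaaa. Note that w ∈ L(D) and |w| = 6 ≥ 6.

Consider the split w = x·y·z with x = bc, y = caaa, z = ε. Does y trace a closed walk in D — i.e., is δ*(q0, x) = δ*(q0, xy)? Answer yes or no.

no

Run of D on the first 6 characters of w = b c c a a a:
  step 0: q0  (start)
  step 1: q3  (read b: q0→q3)
  step 2: q2  (read c: q3→q2)
  step 3: q3  (read c: q2→q3)
  step 4: q3  (read a: q3→q3)
  step 5: q3  (read a: q3→q3)
  step 6: q3  (read a: q3→q3)

After x (step 2): q2. After xy (step 6): q3.
They differ (q2 ≠ q3), so y is not a cycle from the state after x; this split is not the one the pumping-lemma construction produces, and pumping y need not keep the string in L(D).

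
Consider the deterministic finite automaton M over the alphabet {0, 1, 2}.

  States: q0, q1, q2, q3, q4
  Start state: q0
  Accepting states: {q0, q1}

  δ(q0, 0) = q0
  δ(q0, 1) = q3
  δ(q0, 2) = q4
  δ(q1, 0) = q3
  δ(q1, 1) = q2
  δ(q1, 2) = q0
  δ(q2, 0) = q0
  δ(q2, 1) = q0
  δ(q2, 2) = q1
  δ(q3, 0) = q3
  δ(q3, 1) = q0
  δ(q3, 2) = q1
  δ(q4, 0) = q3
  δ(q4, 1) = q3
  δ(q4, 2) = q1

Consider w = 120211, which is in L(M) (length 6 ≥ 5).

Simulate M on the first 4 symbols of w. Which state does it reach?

q1

State sequence: q0 -1-> q3 -2-> q1 -0-> q3 -2-> q1

After reading 4 characters, M is in state q1.
(This kind of state-tracing is the core of the pumping-lemma construction: with 5 states, pigeonhole forces a repeat within the first 5 steps.)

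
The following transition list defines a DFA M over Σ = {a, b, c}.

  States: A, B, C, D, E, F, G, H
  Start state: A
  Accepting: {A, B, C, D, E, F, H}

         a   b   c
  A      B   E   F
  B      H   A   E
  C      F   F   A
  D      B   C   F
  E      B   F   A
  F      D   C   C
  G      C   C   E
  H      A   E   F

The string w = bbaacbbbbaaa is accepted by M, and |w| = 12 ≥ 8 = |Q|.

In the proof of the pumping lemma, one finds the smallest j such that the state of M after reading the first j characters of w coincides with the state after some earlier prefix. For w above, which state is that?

E

State sequence: A -b-> E -b-> F -a-> D -a-> B -c-> E -b-> F -b-> C -b-> F -b-> C -a-> F -a-> D -a-> B
First repeat at step 5: E was already visited.

The earliest repeat is at step j = 5: M is in E, which it already visited at step i = 1.
Since M has 8 states, any run of length ≥ 8 visits 8+1 states, so by pigeonhole some state repeats within the first 8 steps — that repeat gives the pumpable loop.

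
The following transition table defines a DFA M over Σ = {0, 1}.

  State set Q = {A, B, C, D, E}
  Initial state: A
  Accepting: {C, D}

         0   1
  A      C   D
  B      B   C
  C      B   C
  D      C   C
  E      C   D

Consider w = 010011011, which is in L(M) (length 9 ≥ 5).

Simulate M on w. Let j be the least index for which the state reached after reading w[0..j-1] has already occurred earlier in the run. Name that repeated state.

Run of M on w = 0 1 0 0 1 1 0 1 1:
  step 0: A  (start)
  step 1: C  (read 0: A→C)
  step 2: C  (read 1: C→C)   ← first repeat (C seen earlier)
  step 3: B  (read 0: C→B)
  step 4: B  (read 0: B→B)
  step 5: C  (read 1: B→C)
  step 6: C  (read 1: C→C)
  step 7: B  (read 0: C→B)
  step 8: C  (read 1: B→C)
  step 9: C  (read 1: C→C)

The earliest repeat is at step j = 2: M is in C, which it already visited at step i = 1.
With |Q| = 5, pigeonhole forces a state repeat no later than step 5; the substring read between the first and second visits to that state can be pumped.

C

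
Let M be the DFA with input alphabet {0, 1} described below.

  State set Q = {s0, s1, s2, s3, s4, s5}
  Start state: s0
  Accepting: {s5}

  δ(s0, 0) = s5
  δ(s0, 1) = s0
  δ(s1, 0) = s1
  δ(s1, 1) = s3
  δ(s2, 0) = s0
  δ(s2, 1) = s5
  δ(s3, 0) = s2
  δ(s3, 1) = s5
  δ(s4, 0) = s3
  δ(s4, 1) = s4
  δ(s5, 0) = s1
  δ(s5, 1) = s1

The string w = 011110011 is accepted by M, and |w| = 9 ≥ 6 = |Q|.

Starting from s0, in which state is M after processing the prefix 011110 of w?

s1

Run of M on the first 6 characters of w = 0 1 1 1 1 0:
  step 0: s0  (start)
  step 1: s5  (read 0: s0→s5)
  step 2: s1  (read 1: s5→s1)
  step 3: s3  (read 1: s1→s3)
  step 4: s5  (read 1: s3→s5)
  step 5: s1  (read 1: s5→s1)
  step 6: s1  (read 0: s1→s1)

After reading 6 characters, M is in state s1.
(This kind of state-tracing is the core of the pumping-lemma construction: with 6 states, pigeonhole forces a repeat within the first 6 steps.)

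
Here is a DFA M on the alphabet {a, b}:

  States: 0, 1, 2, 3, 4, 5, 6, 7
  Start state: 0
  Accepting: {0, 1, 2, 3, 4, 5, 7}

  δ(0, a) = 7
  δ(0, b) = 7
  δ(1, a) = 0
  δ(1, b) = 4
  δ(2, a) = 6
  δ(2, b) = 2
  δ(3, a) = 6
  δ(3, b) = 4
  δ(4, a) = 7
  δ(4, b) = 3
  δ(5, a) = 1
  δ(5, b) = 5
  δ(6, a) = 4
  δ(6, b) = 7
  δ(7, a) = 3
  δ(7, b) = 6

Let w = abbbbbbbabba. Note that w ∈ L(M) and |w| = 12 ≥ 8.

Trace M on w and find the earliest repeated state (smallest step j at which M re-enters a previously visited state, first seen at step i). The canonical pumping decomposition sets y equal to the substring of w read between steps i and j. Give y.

State sequence: 0 -a-> 7 -b-> 6 -b-> 7 -b-> 6 -b-> 7 -b-> 6 -b-> 7 -b-> 6 -a-> 4 -b-> 3 -b-> 4 -a-> 7
First repeat at step 3: 7 was already visited.

So i = 1, j = 3, giving x = w[0:1] = a, y = w[1:3] = bb, z = w[3:12] = bbbbbabba.
Check: |xy| = 3 ≤ 8 and |y| = 2 ≥ 1. Reading y takes M from 7 back to 7, so every xyⁱz is accepted.

bb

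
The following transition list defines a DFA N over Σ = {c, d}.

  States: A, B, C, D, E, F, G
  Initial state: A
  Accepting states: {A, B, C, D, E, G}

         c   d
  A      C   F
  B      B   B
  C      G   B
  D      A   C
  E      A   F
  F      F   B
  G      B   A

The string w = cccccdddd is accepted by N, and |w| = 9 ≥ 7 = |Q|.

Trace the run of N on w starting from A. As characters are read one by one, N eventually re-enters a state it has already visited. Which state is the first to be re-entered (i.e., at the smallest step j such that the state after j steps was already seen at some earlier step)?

State sequence: A -c-> C -c-> G -c-> B -c-> B -c-> B -d-> B -d-> B -d-> B -d-> B
First repeat at step 4: B was already visited.

The earliest repeat is at step j = 4: N is in B, which it already visited at step i = 3.

B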